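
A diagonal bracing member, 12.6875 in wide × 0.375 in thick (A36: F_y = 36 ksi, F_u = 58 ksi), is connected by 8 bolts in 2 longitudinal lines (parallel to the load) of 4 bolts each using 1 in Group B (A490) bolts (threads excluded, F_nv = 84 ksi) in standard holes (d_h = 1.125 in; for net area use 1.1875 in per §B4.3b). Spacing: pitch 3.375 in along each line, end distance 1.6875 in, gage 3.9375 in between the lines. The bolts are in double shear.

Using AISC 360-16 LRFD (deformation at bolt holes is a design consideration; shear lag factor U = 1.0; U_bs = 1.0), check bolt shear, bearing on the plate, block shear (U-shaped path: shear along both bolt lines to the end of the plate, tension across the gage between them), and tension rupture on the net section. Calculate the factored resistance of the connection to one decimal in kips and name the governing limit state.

Bolt shear: A_b = π(1)²/4 = 0.7854 in². φR_n = 0.75 × 84 × 0.7854 × 8 × 2 = 791.7 kips.
Bearing (0.375 in plate, F_u = 58 ksi): end bolts L_c = 1.6875 − 1.125/2 = 1.125, R_n = min(1.2×1.125×0.375×58, 2.4×1×0.375×58) = 29.363 kips/bolt; interior L_c = 3.375 − 1.125 = 2.25, R_n = 52.2 kips/bolt. φR_n = 0.75 × (2×29.363 + 6×52.2) = 278.9 kips.
Block shear: shear path 2×[1.6875+3×3.375] = 2×11.8125 in, A_gv = 8.8594, A_nv = 2×(11.8125 − 3.5×1.1875)×0.375 = 5.7422 in²; tension across gage: (3.9375 − 1×1.1875)×0.375 = 1.0313 in². R_n = min(0.6×58×5.7422, 0.6×36×8.8594) + 1.0×58×1.0313 = min(199.83, 191.36) + 59.815 = 251.18 kips. φR_n = 0.75 × 251.18 = 188.4 kips.
Tension rupture (net): A_n = (12.6875 − 2×1.1875)×0.375 = 3.8672 in² (U = 1.0, A_e = A_n). φR_n = 0.75 × 58 × 3.8672 = 168.2 kips.
Governing: min(791.7, 278.9, 188.4, 168.2) = 168.2 kips → net-section rupture.

168.2 kips (net-section rupture governs)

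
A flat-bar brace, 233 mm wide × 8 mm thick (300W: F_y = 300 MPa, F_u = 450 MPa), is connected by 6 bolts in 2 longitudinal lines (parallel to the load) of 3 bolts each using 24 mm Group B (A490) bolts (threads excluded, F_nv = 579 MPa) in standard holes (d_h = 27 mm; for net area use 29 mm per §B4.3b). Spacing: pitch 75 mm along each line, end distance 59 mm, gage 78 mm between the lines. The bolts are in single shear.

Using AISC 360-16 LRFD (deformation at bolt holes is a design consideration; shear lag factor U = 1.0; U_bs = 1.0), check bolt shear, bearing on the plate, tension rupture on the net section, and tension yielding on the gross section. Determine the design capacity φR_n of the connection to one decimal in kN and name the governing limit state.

Bolt shear: A_b = π(24)²/4 = 452.39 mm². φR_n = 0.75 × 579 × 452.39 × 6 × 1 = 1178.7 kN.
Bearing (8 mm plate, F_u = 450 MPa): end bolts L_c = 59 − 27/2 = 45.5, R_n = min(1.2×45.5×8×450, 2.4×24×8×450) = 196.56 kN/bolt; interior L_c = 75 − 27 = 48, R_n = 207.36 kN/bolt. φR_n = 0.75 × (2×196.56 + 4×207.36) = 916.9 kN.
Tension rupture (net): A_n = (233 − 2×29)×8 = 1400 mm² (U = 1.0, A_e = A_n). φR_n = 0.75 × 450 × 1400 = 472.5 kN.
Tension yield (gross): A_g = 233×8 = 1864 mm². φR_n = 0.90 × 300 × 1864 = 503.3 kN.
Governing: min(1178.7, 916.9, 472.5, 503.3) = 472.5 kN → net-section rupture.

472.5 kN (net-section rupture governs)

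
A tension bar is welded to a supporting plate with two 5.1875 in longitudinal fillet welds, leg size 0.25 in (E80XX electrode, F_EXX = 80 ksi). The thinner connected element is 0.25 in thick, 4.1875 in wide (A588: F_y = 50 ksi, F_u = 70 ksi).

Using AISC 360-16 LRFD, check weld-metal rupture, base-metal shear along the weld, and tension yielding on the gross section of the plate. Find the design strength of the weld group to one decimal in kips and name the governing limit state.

Weld metal: throat = 0.707×0.25 = 0.17675 in, L = 2×5.1875 = 10.375 in. φR_n = 0.75 × 0.6 × 80 × 0.17675 × 10.375 = 66.0 kips.
Base metal shear (0.25 in plate): yield φR_n = 1.0×0.6×50×0.25×10.375 = 77.8 kips; rupture φR_n = 0.75×0.6×70×0.25×10.375 = 81.7 kips; take 77.8 kips (yield).
Tension yield (gross): A_g = 4.1875×0.25 = 1.0469 in². φR_n = 0.90 × 50 × 1.0469 = 47.1 kips.
Governing: min(66.0, 77.8, 47.1) = 47.1 kips → gross-section yield.

47.1 kips (gross-section yield governs)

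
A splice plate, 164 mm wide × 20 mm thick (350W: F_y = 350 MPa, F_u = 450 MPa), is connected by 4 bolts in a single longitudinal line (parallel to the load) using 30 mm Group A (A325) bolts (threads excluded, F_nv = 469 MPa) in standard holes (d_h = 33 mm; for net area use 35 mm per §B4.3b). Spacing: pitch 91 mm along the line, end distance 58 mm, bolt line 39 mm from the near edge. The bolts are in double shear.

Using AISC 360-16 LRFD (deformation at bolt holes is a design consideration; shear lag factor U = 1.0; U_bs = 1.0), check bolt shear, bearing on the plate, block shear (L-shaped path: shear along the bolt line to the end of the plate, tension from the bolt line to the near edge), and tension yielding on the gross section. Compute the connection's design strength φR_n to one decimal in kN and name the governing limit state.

989.6 kN (block shear governs)

Bolt shear: A_b = π(30)²/4 = 706.86 mm². φR_n = 0.75 × 469 × 706.86 × 4 × 2 = 1989.1 kN.
Bearing (20 mm plate, F_u = 450 MPa): end bolts L_c = 58 − 33/2 = 41.5, R_n = min(1.2×41.5×20×450, 2.4×30×20×450) = 448.2 kN/bolt; interior L_c = 91 − 33 = 58, R_n = 626.4 kN/bolt. φR_n = 0.75 × (1×448.2 + 3×626.4) = 1745.6 kN.
Block shear: shear path 1×[58+3×91] = 1×331 mm, A_gv = 6620, A_nv = 1×(331 − 3.5×35)×20 = 4170 mm²; tension to near edge: (39 − 0.5×35)×20 = 430 mm². R_n = min(0.6×450×4170, 0.6×350×6620) + 1.0×450×430 = min(1125.9, 1390.2) + 193.5 = 1319.4 kN. φR_n = 0.75 × 1319.4 = 989.6 kN.
Tension yield (gross): A_g = 164×20 = 3280 mm². φR_n = 0.90 × 350 × 3280 = 1033.2 kN.
Governing: min(1989.1, 1745.6, 989.6, 1033.2) = 989.6 kN → block shear.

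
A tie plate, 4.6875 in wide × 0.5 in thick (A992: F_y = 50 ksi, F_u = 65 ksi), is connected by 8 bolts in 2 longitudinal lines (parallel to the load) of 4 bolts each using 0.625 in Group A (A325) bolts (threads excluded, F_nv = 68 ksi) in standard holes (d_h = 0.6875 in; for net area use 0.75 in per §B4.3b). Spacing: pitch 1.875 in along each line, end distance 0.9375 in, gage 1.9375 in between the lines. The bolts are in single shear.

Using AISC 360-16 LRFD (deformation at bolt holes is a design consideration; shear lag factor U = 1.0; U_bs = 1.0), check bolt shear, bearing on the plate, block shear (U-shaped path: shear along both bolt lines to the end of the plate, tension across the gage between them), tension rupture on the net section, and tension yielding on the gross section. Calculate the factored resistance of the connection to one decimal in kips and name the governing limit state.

Bolt shear: A_b = π(0.625)²/4 = 0.3068 in². φR_n = 0.75 × 68 × 0.3068 × 8 × 1 = 125.2 kips.
Bearing (0.5 in plate, F_u = 65 ksi): end bolts L_c = 0.9375 − 0.6875/2 = 0.59375, R_n = min(1.2×0.59375×0.5×65, 2.4×0.625×0.5×65) = 23.156 kips/bolt; interior L_c = 1.875 − 0.6875 = 1.1875, R_n = 46.313 kips/bolt. φR_n = 0.75 × (2×23.156 + 6×46.313) = 243.1 kips.
Block shear: shear path 2×[0.9375+3×1.875] = 2×6.5625 in, A_gv = 6.5625, A_nv = 2×(6.5625 − 3.5×0.75)×0.5 = 3.9375 in²; tension across gage: (1.9375 − 1×0.75)×0.5 = 0.59375 in². R_n = min(0.6×65×3.9375, 0.6×50×6.5625) + 1.0×65×0.59375 = min(153.56, 196.88) + 38.594 = 192.15 kips. φR_n = 0.75 × 192.15 = 144.1 kips.
Tension rupture (net): A_n = (4.6875 − 2×0.75)×0.5 = 1.5938 in² (U = 1.0, A_e = A_n). φR_n = 0.75 × 65 × 1.5938 = 77.7 kips.
Tension yield (gross): A_g = 4.6875×0.5 = 2.3438 in². φR_n = 0.90 × 50 × 2.3438 = 105.5 kips.
Governing: min(125.2, 243.1, 144.1, 77.7, 105.5) = 77.7 kips → net-section rupture.

77.7 kips (net-section rupture governs)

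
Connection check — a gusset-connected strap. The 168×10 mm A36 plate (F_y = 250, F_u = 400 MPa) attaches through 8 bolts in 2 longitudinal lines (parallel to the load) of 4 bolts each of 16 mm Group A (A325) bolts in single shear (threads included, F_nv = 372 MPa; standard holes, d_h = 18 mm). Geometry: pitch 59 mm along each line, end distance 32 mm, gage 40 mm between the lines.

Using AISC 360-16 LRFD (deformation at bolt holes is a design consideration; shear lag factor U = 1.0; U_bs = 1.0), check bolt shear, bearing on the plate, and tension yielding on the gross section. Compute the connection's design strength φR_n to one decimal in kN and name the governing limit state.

378.0 kN (gross-section yield governs)

Bolt shear: A_b = π(16)²/4 = 201.06 mm². φR_n = 0.75 × 372 × 201.06 × 8 × 1 = 448.8 kN.
Bearing (10 mm plate, F_u = 400 MPa): end bolts L_c = 32 − 18/2 = 23, R_n = min(1.2×23×10×400, 2.4×16×10×400) = 110.4 kN/bolt; interior L_c = 59 − 18 = 41, R_n = 153.6 kN/bolt. φR_n = 0.75 × (2×110.4 + 6×153.6) = 856.8 kN.
Tension yield (gross): A_g = 168×10 = 1680 mm². φR_n = 0.90 × 250 × 1680 = 378.0 kN.
Governing: min(448.8, 856.8, 378.0) = 378.0 kN → gross-section yield.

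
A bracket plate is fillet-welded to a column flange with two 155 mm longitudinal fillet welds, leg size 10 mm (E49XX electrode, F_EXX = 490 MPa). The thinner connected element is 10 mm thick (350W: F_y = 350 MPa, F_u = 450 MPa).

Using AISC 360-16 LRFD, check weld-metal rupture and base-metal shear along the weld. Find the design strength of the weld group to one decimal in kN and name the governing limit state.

Weld metal: throat = 0.707×10 = 7.07 mm, L = 2×155 = 310 mm. φR_n = 0.75 × 0.6 × 490 × 7.07 × 310 = 483.3 kN.
Base metal shear (10 mm plate): yield φR_n = 1.0×0.6×350×10×310 = 651.0 kN; rupture φR_n = 0.75×0.6×450×10×310 = 627.8 kN; take 627.8 kN (rupture).
Governing: min(483.3, 627.8) = 483.3 kN → weld metal.

483.3 kN (weld metal governs)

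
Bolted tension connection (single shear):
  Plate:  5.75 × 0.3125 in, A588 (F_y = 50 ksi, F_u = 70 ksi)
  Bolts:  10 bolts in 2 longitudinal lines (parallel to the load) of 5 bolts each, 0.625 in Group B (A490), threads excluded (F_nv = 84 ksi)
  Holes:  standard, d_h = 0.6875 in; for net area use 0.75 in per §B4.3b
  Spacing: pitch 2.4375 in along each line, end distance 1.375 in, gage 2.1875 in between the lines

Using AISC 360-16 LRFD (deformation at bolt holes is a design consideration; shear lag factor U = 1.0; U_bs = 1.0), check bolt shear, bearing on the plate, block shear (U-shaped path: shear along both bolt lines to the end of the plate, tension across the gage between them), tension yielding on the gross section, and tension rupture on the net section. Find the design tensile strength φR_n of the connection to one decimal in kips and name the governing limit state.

69.7 kips (net-section rupture governs)

Bolt shear: A_b = π(0.625)²/4 = 0.3068 in². φR_n = 0.75 × 84 × 0.3068 × 10 × 1 = 193.3 kips.
Bearing (0.3125 in plate, F_u = 70 ksi): end bolts L_c = 1.375 − 0.6875/2 = 1.03125, R_n = min(1.2×1.03125×0.3125×70, 2.4×0.625×0.3125×70) = 27.07 kips/bolt; interior L_c = 2.4375 − 0.6875 = 1.75, R_n = 32.813 kips/bolt. φR_n = 0.75 × (2×27.07 + 8×32.813) = 237.5 kips.
Block shear: shear path 2×[1.375+4×2.4375] = 2×11.125 in, A_gv = 6.9531, A_nv = 2×(11.125 − 4.5×0.75)×0.3125 = 4.8438 in²; tension across gage: (2.1875 − 1×0.75)×0.3125 = 0.44922 in². R_n = min(0.6×70×4.8438, 0.6×50×6.9531) + 1.0×70×0.44922 = min(203.44, 208.59) + 31.445 = 234.89 kips. φR_n = 0.75 × 234.89 = 176.2 kips.
Tension yield (gross): A_g = 5.75×0.3125 = 1.7969 in². φR_n = 0.90 × 50 × 1.7969 = 80.9 kips.
Tension rupture (net): A_n = (5.75 − 2×0.75)×0.3125 = 1.3281 in² (U = 1.0, A_e = A_n). φR_n = 0.75 × 70 × 1.3281 = 69.7 kips.
Governing: min(193.3, 237.5, 176.2, 80.9, 69.7) = 69.7 kips → net-section rupture.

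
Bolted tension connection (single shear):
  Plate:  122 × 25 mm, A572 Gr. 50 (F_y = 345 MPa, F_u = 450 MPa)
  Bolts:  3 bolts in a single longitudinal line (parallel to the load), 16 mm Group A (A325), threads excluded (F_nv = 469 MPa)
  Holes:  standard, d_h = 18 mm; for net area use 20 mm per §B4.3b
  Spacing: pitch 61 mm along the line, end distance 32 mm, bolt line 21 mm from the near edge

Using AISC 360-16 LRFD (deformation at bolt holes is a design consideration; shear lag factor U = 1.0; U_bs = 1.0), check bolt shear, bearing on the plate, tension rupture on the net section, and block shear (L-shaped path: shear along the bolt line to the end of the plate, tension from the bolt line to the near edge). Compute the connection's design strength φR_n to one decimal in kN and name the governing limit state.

Bolt shear: A_b = π(16)²/4 = 201.06 mm². φR_n = 0.75 × 469 × 201.06 × 3 × 1 = 212.2 kN.
Bearing (25 mm plate, F_u = 450 MPa): end bolts L_c = 32 − 18/2 = 23, R_n = min(1.2×23×25×450, 2.4×16×25×450) = 310.5 kN/bolt; interior L_c = 61 − 18 = 43, R_n = 432 kN/bolt. φR_n = 0.75 × (1×310.5 + 2×432) = 880.9 kN.
Tension rupture (net): A_n = (122 − 1×20)×25 = 2550 mm² (U = 1.0, A_e = A_n). φR_n = 0.75 × 450 × 2550 = 860.6 kN.
Block shear: shear path 1×[32+2×61] = 1×154 mm, A_gv = 3850, A_nv = 1×(154 − 2.5×20)×25 = 2600 mm²; tension to near edge: (21 − 0.5×20)×25 = 275 mm². R_n = min(0.6×450×2600, 0.6×345×3850) + 1.0×450×275 = min(702, 796.95) + 123.75 = 825.75 kN. φR_n = 0.75 × 825.75 = 619.3 kN.
Governing: min(212.2, 880.9, 860.6, 619.3) = 212.2 kN → bolt shear.

212.2 kN (bolt shear governs)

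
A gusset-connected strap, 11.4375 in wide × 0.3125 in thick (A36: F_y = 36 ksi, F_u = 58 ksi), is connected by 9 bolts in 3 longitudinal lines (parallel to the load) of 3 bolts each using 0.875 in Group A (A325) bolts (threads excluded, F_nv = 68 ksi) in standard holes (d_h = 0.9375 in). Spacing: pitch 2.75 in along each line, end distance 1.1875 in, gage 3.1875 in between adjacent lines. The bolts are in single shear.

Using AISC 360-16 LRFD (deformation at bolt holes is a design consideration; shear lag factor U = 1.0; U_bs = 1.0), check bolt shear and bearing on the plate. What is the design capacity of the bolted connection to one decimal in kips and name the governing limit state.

Bolt shear: A_b = π(0.875)²/4 = 0.60132 in². φR_n = 0.75 × 68 × 0.60132 × 9 × 1 = 276.0 kips.
Bearing (0.3125 in plate, F_u = 58 ksi): end bolts L_c = 1.1875 − 0.9375/2 = 0.71875, R_n = min(1.2×0.71875×0.3125×58, 2.4×0.875×0.3125×58) = 15.633 kips/bolt; interior L_c = 2.75 − 0.9375 = 1.8125, R_n = 38.063 kips/bolt. φR_n = 0.75 × (3×15.633 + 6×38.063) = 206.5 kips.
Governing: min(276.0, 206.5) = 206.5 kips → bearing.

206.5 kips (bearing governs)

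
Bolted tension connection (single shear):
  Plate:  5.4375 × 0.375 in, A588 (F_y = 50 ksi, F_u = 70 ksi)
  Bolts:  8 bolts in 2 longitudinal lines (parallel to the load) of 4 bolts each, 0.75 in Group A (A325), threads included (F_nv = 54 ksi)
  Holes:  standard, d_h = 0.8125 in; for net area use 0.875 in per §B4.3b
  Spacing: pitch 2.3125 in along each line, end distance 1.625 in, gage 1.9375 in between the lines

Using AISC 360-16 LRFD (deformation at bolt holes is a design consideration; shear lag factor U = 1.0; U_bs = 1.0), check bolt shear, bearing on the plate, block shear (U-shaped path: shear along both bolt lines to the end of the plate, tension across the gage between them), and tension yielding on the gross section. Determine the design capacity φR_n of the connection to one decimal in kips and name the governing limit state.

91.8 kips (gross-section yield governs)

Bolt shear: A_b = π(0.75)²/4 = 0.44179 in². φR_n = 0.75 × 54 × 0.44179 × 8 × 1 = 143.1 kips.
Bearing (0.375 in plate, F_u = 70 ksi): end bolts L_c = 1.625 − 0.8125/2 = 1.21875, R_n = min(1.2×1.21875×0.375×70, 2.4×0.75×0.375×70) = 38.391 kips/bolt; interior L_c = 2.3125 − 0.8125 = 1.5, R_n = 47.25 kips/bolt. φR_n = 0.75 × (2×38.391 + 6×47.25) = 270.2 kips.
Block shear: shear path 2×[1.625+3×2.3125] = 2×8.5625 in, A_gv = 6.4219, A_nv = 2×(8.5625 − 3.5×0.875)×0.375 = 4.125 in²; tension across gage: (1.9375 − 1×0.875)×0.375 = 0.39844 in². R_n = min(0.6×70×4.125, 0.6×50×6.4219) + 1.0×70×0.39844 = min(173.25, 192.66) + 27.891 = 201.14 kips. φR_n = 0.75 × 201.14 = 150.9 kips.
Tension yield (gross): A_g = 5.4375×0.375 = 2.0391 in². φR_n = 0.90 × 50 × 2.0391 = 91.8 kips.
Governing: min(143.1, 270.2, 150.9, 91.8) = 91.8 kips → gross-section yield.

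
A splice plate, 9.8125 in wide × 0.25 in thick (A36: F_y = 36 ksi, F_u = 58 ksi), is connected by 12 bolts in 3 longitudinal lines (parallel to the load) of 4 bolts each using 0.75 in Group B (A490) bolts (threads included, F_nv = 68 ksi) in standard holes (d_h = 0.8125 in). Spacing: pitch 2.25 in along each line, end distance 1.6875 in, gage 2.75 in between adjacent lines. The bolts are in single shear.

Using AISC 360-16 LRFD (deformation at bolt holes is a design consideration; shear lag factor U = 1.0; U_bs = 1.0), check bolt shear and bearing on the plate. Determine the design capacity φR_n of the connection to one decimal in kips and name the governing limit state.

Bolt shear: A_b = π(0.75)²/4 = 0.44179 in². φR_n = 0.75 × 68 × 0.44179 × 12 × 1 = 270.4 kips.
Bearing (0.25 in plate, F_u = 58 ksi): end bolts L_c = 1.6875 − 0.8125/2 = 1.28125, R_n = min(1.2×1.28125×0.25×58, 2.4×0.75×0.25×58) = 22.294 kips/bolt; interior L_c = 2.25 − 0.8125 = 1.4375, R_n = 25.013 kips/bolt. φR_n = 0.75 × (3×22.294 + 9×25.013) = 219.0 kips.
Governing: min(270.4, 219.0) = 219.0 kips → bearing.

219.0 kips (bearing governs)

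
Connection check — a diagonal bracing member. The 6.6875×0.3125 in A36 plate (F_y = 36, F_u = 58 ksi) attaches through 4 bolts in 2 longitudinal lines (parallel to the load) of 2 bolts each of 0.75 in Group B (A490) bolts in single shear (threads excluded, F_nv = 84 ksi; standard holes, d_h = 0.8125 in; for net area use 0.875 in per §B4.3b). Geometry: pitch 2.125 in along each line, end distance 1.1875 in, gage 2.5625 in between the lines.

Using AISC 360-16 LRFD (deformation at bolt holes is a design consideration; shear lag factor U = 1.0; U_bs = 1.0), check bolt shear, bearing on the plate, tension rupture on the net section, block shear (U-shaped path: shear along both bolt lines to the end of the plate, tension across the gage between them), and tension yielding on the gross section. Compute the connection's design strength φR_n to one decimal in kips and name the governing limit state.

Bolt shear: A_b = π(0.75)²/4 = 0.44179 in². φR_n = 0.75 × 84 × 0.44179 × 4 × 1 = 111.3 kips.
Bearing (0.3125 in plate, F_u = 58 ksi): end bolts L_c = 1.1875 − 0.8125/2 = 0.78125, R_n = min(1.2×0.78125×0.3125×58, 2.4×0.75×0.3125×58) = 16.992 kips/bolt; interior L_c = 2.125 − 0.8125 = 1.3125, R_n = 28.547 kips/bolt. φR_n = 0.75 × (2×16.992 + 2×28.547) = 68.3 kips.
Tension rupture (net): A_n = (6.6875 − 2×0.875)×0.3125 = 1.543 in² (U = 1.0, A_e = A_n). φR_n = 0.75 × 58 × 1.543 = 67.1 kips.
Block shear: shear path 2×[1.1875+1×2.125] = 2×3.3125 in, A_gv = 2.0703, A_nv = 2×(3.3125 − 1.5×0.875)×0.3125 = 1.25 in²; tension across gage: (2.5625 − 1×0.875)×0.3125 = 0.52734 in². R_n = min(0.6×58×1.25, 0.6×36×2.0703) + 1.0×58×0.52734 = min(43.5, 44.718) + 30.586 = 74.086 kips. φR_n = 0.75 × 74.086 = 55.6 kips.
Tension yield (gross): A_g = 6.6875×0.3125 = 2.0898 in². φR_n = 0.90 × 36 × 2.0898 = 67.7 kips.
Governing: min(111.3, 68.3, 67.1, 55.6, 67.7) = 55.6 kips → block shear.

55.6 kips (block shear governs)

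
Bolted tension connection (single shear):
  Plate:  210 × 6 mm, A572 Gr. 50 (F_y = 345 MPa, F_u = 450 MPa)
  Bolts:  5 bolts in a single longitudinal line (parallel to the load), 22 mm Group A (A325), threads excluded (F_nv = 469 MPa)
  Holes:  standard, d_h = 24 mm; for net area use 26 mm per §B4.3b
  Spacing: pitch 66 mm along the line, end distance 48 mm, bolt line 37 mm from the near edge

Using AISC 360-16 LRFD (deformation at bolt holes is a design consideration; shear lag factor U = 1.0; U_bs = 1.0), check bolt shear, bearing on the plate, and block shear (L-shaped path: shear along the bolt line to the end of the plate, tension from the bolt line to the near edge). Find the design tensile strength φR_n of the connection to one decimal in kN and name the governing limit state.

285.5 kN (block shear governs)

Bolt shear: A_b = π(22)²/4 = 380.13 mm². φR_n = 0.75 × 469 × 380.13 × 5 × 1 = 668.6 kN.
Bearing (6 mm plate, F_u = 450 MPa): end bolts L_c = 48 − 24/2 = 36, R_n = min(1.2×36×6×450, 2.4×22×6×450) = 116.64 kN/bolt; interior L_c = 66 − 24 = 42, R_n = 136.08 kN/bolt. φR_n = 0.75 × (1×116.64 + 4×136.08) = 495.7 kN.
Block shear: shear path 1×[48+4×66] = 1×312 mm, A_gv = 1872, A_nv = 1×(312 − 4.5×26)×6 = 1170 mm²; tension to near edge: (37 − 0.5×26)×6 = 144 mm². R_n = min(0.6×450×1170, 0.6×345×1872) + 1.0×450×144 = min(315.9, 387.5) + 64.8 = 380.7 kN. φR_n = 0.75 × 380.7 = 285.5 kN.
Governing: min(668.6, 495.7, 285.5) = 285.5 kN → block shear.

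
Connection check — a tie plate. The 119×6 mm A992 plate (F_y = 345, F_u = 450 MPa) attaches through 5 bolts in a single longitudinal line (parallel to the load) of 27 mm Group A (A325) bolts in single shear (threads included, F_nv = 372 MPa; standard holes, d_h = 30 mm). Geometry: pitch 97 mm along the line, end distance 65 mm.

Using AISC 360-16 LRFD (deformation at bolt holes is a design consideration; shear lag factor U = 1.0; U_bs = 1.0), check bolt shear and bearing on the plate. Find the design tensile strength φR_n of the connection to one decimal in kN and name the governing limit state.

Bolt shear: A_b = π(27)²/4 = 572.56 mm². φR_n = 0.75 × 372 × 572.56 × 5 × 1 = 798.7 kN.
Bearing (6 mm plate, F_u = 450 MPa): end bolts L_c = 65 − 30/2 = 50, R_n = min(1.2×50×6×450, 2.4×27×6×450) = 162 kN/bolt; interior L_c = 97 − 30 = 67, R_n = 174.96 kN/bolt. φR_n = 0.75 × (1×162 + 4×174.96) = 646.4 kN.
Governing: min(798.7, 646.4) = 646.4 kN → bearing.

646.4 kN (bearing governs)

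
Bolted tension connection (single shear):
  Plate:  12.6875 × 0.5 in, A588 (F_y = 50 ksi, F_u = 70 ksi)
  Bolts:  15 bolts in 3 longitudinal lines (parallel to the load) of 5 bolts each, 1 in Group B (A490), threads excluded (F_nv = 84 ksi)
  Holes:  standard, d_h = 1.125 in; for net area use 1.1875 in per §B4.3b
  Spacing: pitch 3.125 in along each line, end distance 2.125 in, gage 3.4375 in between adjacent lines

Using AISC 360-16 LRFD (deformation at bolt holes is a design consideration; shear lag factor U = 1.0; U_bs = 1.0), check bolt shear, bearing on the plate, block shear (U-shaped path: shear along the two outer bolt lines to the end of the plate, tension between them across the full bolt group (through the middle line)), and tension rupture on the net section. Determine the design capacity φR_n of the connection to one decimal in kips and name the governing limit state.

239.5 kips (net-section rupture governs)

Bolt shear: A_b = π(1)²/4 = 0.7854 in². φR_n = 0.75 × 84 × 0.7854 × 15 × 1 = 742.2 kips.
Bearing (0.5 in plate, F_u = 70 ksi): end bolts L_c = 2.125 − 1.125/2 = 1.5625, R_n = min(1.2×1.5625×0.5×70, 2.4×1×0.5×70) = 65.625 kips/bolt; interior L_c = 3.125 − 1.125 = 2, R_n = 84 kips/bolt. φR_n = 0.75 × (3×65.625 + 12×84) = 903.7 kips.
Block shear: shear path 2×[2.125+4×3.125] = 2×14.625 in, A_gv = 14.625, A_nv = 2×(14.625 − 4.5×1.1875)×0.5 = 9.2813 in²; tension across gage: (6.875 − 2×1.1875)×0.5 = 2.25 in². R_n = min(0.6×70×9.2813, 0.6×50×14.625) + 1.0×70×2.25 = min(389.81, 438.75) + 157.5 = 547.31 kips. φR_n = 0.75 × 547.31 = 410.5 kips.
Tension rupture (net): A_n = (12.6875 − 3×1.1875)×0.5 = 4.5625 in² (U = 1.0, A_e = A_n). φR_n = 0.75 × 70 × 4.5625 = 239.5 kips.
Governing: min(742.2, 903.7, 410.5, 239.5) = 239.5 kips → net-section rupture.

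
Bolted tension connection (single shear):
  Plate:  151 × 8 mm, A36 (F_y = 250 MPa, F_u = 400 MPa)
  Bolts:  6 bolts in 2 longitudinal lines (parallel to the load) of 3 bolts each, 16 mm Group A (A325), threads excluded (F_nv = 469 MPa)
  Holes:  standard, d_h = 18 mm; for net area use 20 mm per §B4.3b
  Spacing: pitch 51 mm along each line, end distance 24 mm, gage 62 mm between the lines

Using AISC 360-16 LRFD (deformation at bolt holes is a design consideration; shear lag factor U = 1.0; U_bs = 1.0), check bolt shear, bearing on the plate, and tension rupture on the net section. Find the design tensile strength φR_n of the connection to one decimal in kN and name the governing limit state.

266.4 kN (net-section rupture governs)

Bolt shear: A_b = π(16)²/4 = 201.06 mm². φR_n = 0.75 × 469 × 201.06 × 6 × 1 = 424.3 kN.
Bearing (8 mm plate, F_u = 400 MPa): end bolts L_c = 24 − 18/2 = 15, R_n = min(1.2×15×8×400, 2.4×16×8×400) = 57.6 kN/bolt; interior L_c = 51 − 18 = 33, R_n = 122.88 kN/bolt. φR_n = 0.75 × (2×57.6 + 4×122.88) = 455.0 kN.
Tension rupture (net): A_n = (151 − 2×20)×8 = 888 mm² (U = 1.0, A_e = A_n). φR_n = 0.75 × 400 × 888 = 266.4 kN.
Governing: min(424.3, 455.0, 266.4) = 266.4 kN → net-section rupture.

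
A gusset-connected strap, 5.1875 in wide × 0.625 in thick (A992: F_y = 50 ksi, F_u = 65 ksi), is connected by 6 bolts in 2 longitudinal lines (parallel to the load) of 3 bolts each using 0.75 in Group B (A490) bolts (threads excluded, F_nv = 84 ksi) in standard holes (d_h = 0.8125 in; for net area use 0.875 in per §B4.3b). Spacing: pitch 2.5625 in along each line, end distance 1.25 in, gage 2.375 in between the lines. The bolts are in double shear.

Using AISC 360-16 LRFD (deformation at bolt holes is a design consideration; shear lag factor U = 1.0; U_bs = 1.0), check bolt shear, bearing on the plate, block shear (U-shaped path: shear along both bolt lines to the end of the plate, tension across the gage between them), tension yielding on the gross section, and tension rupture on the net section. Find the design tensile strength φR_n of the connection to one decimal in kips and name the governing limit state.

104.7 kips (net-section rupture governs)

Bolt shear: A_b = π(0.75)²/4 = 0.44179 in². φR_n = 0.75 × 84 × 0.44179 × 6 × 2 = 334.0 kips.
Bearing (0.625 in plate, F_u = 65 ksi): end bolts L_c = 1.25 − 0.8125/2 = 0.84375, R_n = min(1.2×0.84375×0.625×65, 2.4×0.75×0.625×65) = 41.133 kips/bolt; interior L_c = 2.5625 − 0.8125 = 1.75, R_n = 73.125 kips/bolt. φR_n = 0.75 × (2×41.133 + 4×73.125) = 281.1 kips.
Block shear: shear path 2×[1.25+2×2.5625] = 2×6.375 in, A_gv = 7.9688, A_nv = 2×(6.375 − 2.5×0.875)×0.625 = 5.2344 in²; tension across gage: (2.375 − 1×0.875)×0.625 = 0.9375 in². R_n = min(0.6×65×5.2344, 0.6×50×7.9688) + 1.0×65×0.9375 = min(204.14, 239.06) + 60.938 = 265.08 kips. φR_n = 0.75 × 265.08 = 198.8 kips.
Tension yield (gross): A_g = 5.1875×0.625 = 3.2422 in². φR_n = 0.90 × 50 × 3.2422 = 145.9 kips.
Tension rupture (net): A_n = (5.1875 − 2×0.875)×0.625 = 2.1484 in² (U = 1.0, A_e = A_n). φR_n = 0.75 × 65 × 2.1484 = 104.7 kips.
Governing: min(334.0, 281.1, 198.8, 145.9, 104.7) = 104.7 kips → net-section rupture.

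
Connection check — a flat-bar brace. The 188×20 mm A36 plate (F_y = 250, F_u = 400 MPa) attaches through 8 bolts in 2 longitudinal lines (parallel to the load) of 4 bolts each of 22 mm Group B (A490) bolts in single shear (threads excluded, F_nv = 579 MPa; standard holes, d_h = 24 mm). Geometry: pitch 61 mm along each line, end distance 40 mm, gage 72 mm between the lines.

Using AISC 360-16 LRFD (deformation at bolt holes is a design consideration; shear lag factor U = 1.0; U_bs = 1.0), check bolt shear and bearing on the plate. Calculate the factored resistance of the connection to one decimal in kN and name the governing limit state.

Bolt shear: A_b = π(22)²/4 = 380.13 mm². φR_n = 0.75 × 579 × 380.13 × 8 × 1 = 1320.6 kN.
Bearing (20 mm plate, F_u = 400 MPa): end bolts L_c = 40 − 24/2 = 28, R_n = min(1.2×28×20×400, 2.4×22×20×400) = 268.8 kN/bolt; interior L_c = 61 − 24 = 37, R_n = 355.2 kN/bolt. φR_n = 0.75 × (2×268.8 + 6×355.2) = 2001.6 kN.
Governing: min(1320.6, 2001.6) = 1320.6 kN → bolt shear.

1320.6 kN (bolt shear governs)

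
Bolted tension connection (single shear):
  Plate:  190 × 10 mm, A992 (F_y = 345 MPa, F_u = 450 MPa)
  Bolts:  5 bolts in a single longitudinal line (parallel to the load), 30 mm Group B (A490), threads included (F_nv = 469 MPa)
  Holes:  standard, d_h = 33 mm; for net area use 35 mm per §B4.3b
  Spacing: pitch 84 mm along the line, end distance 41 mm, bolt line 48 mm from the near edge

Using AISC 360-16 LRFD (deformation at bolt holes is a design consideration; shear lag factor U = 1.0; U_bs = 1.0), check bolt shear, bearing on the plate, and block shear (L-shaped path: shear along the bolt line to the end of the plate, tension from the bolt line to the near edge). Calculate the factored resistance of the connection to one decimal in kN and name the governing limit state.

547.4 kN (block shear governs)

Bolt shear: A_b = π(30)²/4 = 706.86 mm². φR_n = 0.75 × 469 × 706.86 × 5 × 1 = 1243.2 kN.
Bearing (10 mm plate, F_u = 450 MPa): end bolts L_c = 41 − 33/2 = 24.5, R_n = min(1.2×24.5×10×450, 2.4×30×10×450) = 132.3 kN/bolt; interior L_c = 84 − 33 = 51, R_n = 275.4 kN/bolt. φR_n = 0.75 × (1×132.3 + 4×275.4) = 925.4 kN.
Block shear: shear path 1×[41+4×84] = 1×377 mm, A_gv = 3770, A_nv = 1×(377 − 4.5×35)×10 = 2195 mm²; tension to near edge: (48 − 0.5×35)×10 = 305 mm². R_n = min(0.6×450×2195, 0.6×345×3770) + 1.0×450×305 = min(592.65, 780.39) + 137.25 = 729.9 kN. φR_n = 0.75 × 729.9 = 547.4 kN.
Governing: min(1243.2, 925.4, 547.4) = 547.4 kN → block shear.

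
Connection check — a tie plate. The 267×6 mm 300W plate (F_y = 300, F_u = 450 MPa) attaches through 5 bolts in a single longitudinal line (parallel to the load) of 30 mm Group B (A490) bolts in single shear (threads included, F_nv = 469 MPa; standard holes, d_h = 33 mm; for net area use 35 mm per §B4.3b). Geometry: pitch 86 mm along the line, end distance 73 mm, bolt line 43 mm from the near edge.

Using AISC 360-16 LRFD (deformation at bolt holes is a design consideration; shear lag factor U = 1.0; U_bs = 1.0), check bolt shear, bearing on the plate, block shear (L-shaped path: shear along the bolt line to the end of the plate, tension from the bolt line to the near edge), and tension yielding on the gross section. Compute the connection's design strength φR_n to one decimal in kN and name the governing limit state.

366.9 kN (block shear governs)

Bolt shear: A_b = π(30)²/4 = 706.86 mm². φR_n = 0.75 × 469 × 706.86 × 5 × 1 = 1243.2 kN.
Bearing (6 mm plate, F_u = 450 MPa): end bolts L_c = 73 − 33/2 = 56.5, R_n = min(1.2×56.5×6×450, 2.4×30×6×450) = 183.06 kN/bolt; interior L_c = 86 − 33 = 53, R_n = 171.72 kN/bolt. φR_n = 0.75 × (1×183.06 + 4×171.72) = 652.5 kN.
Block shear: shear path 1×[73+4×86] = 1×417 mm, A_gv = 2502, A_nv = 1×(417 − 4.5×35)×6 = 1557 mm²; tension to near edge: (43 − 0.5×35)×6 = 153 mm². R_n = min(0.6×450×1557, 0.6×300×2502) + 1.0×450×153 = min(420.39, 450.36) + 68.85 = 489.24 kN. φR_n = 0.75 × 489.24 = 366.9 kN.
Tension yield (gross): A_g = 267×6 = 1602 mm². φR_n = 0.90 × 300 × 1602 = 432.5 kN.
Governing: min(1243.2, 652.5, 366.9, 432.5) = 366.9 kN → block shear.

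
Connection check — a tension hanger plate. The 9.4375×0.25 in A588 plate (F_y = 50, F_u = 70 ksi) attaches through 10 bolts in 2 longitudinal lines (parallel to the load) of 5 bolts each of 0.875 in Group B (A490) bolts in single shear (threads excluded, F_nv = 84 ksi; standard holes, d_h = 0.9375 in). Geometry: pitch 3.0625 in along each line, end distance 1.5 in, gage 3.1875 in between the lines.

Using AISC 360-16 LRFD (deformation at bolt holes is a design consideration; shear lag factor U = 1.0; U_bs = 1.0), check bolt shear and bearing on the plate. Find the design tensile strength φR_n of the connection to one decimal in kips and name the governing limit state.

Bolt shear: A_b = π(0.875)²/4 = 0.60132 in². φR_n = 0.75 × 84 × 0.60132 × 10 × 1 = 378.8 kips.
Bearing (0.25 in plate, F_u = 70 ksi): end bolts L_c = 1.5 − 0.9375/2 = 1.03125, R_n = min(1.2×1.03125×0.25×70, 2.4×0.875×0.25×70) = 21.656 kips/bolt; interior L_c = 3.0625 − 0.9375 = 2.125, R_n = 36.75 kips/bolt. φR_n = 0.75 × (2×21.656 + 8×36.75) = 253.0 kips.
Governing: min(378.8, 253.0) = 253.0 kips → bearing.

253.0 kips (bearing governs)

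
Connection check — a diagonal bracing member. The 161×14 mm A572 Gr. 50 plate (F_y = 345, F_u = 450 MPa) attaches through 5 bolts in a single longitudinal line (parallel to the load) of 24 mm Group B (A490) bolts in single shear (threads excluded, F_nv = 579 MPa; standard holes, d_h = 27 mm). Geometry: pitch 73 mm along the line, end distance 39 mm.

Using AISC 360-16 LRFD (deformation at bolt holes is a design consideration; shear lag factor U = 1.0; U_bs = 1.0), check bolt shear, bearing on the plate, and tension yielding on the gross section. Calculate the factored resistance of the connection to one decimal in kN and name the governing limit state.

699.9 kN (gross-section yield governs)

Bolt shear: A_b = π(24)²/4 = 452.39 mm². φR_n = 0.75 × 579 × 452.39 × 5 × 1 = 982.3 kN.
Bearing (14 mm plate, F_u = 450 MPa): end bolts L_c = 39 − 27/2 = 25.5, R_n = min(1.2×25.5×14×450, 2.4×24×14×450) = 192.78 kN/bolt; interior L_c = 73 − 27 = 46, R_n = 347.76 kN/bolt. φR_n = 0.75 × (1×192.78 + 4×347.76) = 1187.9 kN.
Tension yield (gross): A_g = 161×14 = 2254 mm². φR_n = 0.90 × 345 × 2254 = 699.9 kN.
Governing: min(982.3, 1187.9, 699.9) = 699.9 kN → gross-section yield.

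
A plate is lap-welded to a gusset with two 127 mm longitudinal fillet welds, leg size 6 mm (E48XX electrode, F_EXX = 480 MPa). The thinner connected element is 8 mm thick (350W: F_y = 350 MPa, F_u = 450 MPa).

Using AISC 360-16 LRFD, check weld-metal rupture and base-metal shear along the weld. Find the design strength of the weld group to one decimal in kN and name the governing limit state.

232.7 kN (weld metal governs)

Weld metal: throat = 0.707×6 = 4.242 mm, L = 2×127 = 254 mm. φR_n = 0.75 × 0.6 × 480 × 4.242 × 254 = 232.7 kN.
Base metal shear (8 mm plate): yield φR_n = 1.0×0.6×350×8×254 = 426.7 kN; rupture φR_n = 0.75×0.6×450×8×254 = 411.5 kN; take 411.5 kN (rupture).
Governing: min(232.7, 411.5) = 232.7 kN → weld metal.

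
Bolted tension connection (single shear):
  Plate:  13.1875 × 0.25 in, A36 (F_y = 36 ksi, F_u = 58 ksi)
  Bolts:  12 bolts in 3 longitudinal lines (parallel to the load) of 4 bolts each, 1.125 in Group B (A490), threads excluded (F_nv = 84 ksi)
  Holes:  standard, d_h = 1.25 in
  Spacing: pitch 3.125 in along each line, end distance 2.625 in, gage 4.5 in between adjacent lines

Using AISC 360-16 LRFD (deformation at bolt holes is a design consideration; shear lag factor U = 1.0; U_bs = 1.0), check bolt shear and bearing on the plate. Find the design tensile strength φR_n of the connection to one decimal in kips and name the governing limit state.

Bolt shear: A_b = π(1.125)²/4 = 0.99402 in². φR_n = 0.75 × 84 × 0.99402 × 12 × 1 = 751.5 kips.
Bearing (0.25 in plate, F_u = 58 ksi): end bolts L_c = 2.625 − 1.25/2 = 2, R_n = min(1.2×2×0.25×58, 2.4×1.125×0.25×58) = 34.8 kips/bolt; interior L_c = 3.125 − 1.25 = 1.875, R_n = 32.625 kips/bolt. φR_n = 0.75 × (3×34.8 + 9×32.625) = 298.5 kips.
Governing: min(751.5, 298.5) = 298.5 kips → bearing.

298.5 kips (bearing governs)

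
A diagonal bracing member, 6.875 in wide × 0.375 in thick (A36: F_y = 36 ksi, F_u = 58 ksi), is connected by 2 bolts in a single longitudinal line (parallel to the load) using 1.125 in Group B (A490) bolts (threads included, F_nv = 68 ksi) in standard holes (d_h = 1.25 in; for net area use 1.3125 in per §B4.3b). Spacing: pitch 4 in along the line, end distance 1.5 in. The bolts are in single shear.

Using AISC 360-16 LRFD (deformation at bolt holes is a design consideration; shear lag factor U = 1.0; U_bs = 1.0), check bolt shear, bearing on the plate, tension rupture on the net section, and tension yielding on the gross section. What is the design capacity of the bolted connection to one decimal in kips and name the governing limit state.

Bolt shear: A_b = π(1.125)²/4 = 0.99402 in². φR_n = 0.75 × 68 × 0.99402 × 2 × 1 = 101.4 kips.
Bearing (0.375 in plate, F_u = 58 ksi): end bolts L_c = 1.5 − 1.25/2 = 0.875, R_n = min(1.2×0.875×0.375×58, 2.4×1.125×0.375×58) = 22.838 kips/bolt; interior L_c = 4 − 1.25 = 2.75, R_n = 58.725 kips/bolt. φR_n = 0.75 × (1×22.838 + 1×58.725) = 61.2 kips.
Tension rupture (net): A_n = (6.875 − 1×1.3125)×0.375 = 2.0859 in² (U = 1.0, A_e = A_n). φR_n = 0.75 × 58 × 2.0859 = 90.7 kips.
Tension yield (gross): A_g = 6.875×0.375 = 2.5781 in². φR_n = 0.90 × 36 × 2.5781 = 83.5 kips.
Governing: min(101.4, 61.2, 90.7, 83.5) = 61.2 kips → bearing.

61.2 kips (bearing governs)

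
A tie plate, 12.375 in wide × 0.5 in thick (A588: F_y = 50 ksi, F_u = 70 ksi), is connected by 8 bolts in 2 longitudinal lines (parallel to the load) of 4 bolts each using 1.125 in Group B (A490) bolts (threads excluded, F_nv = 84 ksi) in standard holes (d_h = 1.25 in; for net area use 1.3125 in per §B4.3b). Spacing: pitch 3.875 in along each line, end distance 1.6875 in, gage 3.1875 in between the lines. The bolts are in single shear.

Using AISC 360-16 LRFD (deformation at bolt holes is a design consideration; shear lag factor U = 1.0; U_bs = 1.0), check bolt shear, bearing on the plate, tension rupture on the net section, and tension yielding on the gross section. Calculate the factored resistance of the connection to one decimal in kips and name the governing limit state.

255.9 kips (net-section rupture governs)

Bolt shear: A_b = π(1.125)²/4 = 0.99402 in². φR_n = 0.75 × 84 × 0.99402 × 8 × 1 = 501.0 kips.
Bearing (0.5 in plate, F_u = 70 ksi): end bolts L_c = 1.6875 − 1.25/2 = 1.0625, R_n = min(1.2×1.0625×0.5×70, 2.4×1.125×0.5×70) = 44.625 kips/bolt; interior L_c = 3.875 − 1.25 = 2.625, R_n = 94.5 kips/bolt. φR_n = 0.75 × (2×44.625 + 6×94.5) = 492.2 kips.
Tension rupture (net): A_n = (12.375 − 2×1.3125)×0.5 = 4.875 in² (U = 1.0, A_e = A_n). φR_n = 0.75 × 70 × 4.875 = 255.9 kips.
Tension yield (gross): A_g = 12.375×0.5 = 6.1875 in². φR_n = 0.90 × 50 × 6.1875 = 278.4 kips.
Governing: min(501.0, 492.2, 255.9, 278.4) = 255.9 kips → net-section rupture.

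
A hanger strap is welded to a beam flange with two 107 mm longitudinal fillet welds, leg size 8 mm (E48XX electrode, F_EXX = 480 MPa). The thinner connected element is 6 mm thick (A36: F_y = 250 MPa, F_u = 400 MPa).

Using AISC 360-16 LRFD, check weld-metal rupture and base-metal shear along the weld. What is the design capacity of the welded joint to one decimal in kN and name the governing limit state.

192.6 kN (base-metal shear governs)

Weld metal: throat = 0.707×8 = 5.656 mm, L = 2×107 = 214 mm. φR_n = 0.75 × 0.6 × 480 × 5.656 × 214 = 261.4 kN.
Base metal shear (6 mm plate): yield φR_n = 1.0×0.6×250×6×214 = 192.6 kN; rupture φR_n = 0.75×0.6×400×6×214 = 231.1 kN; take 192.6 kN (yield).
Governing: min(261.4, 192.6) = 192.6 kN → base-metal shear.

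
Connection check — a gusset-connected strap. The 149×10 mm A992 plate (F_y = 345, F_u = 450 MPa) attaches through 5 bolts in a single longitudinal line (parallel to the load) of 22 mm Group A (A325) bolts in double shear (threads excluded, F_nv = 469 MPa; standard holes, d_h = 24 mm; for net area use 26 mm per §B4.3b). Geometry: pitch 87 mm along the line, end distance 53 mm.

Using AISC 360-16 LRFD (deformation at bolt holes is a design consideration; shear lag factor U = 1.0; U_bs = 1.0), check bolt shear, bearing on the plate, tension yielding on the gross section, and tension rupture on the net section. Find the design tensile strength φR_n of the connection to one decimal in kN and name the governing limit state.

Bolt shear: A_b = π(22)²/4 = 380.13 mm². φR_n = 0.75 × 469 × 380.13 × 5 × 2 = 1337.1 kN.
Bearing (10 mm plate, F_u = 450 MPa): end bolts L_c = 53 − 24/2 = 41, R_n = min(1.2×41×10×450, 2.4×22×10×450) = 221.4 kN/bolt; interior L_c = 87 − 24 = 63, R_n = 237.6 kN/bolt. φR_n = 0.75 × (1×221.4 + 4×237.6) = 878.9 kN.
Tension yield (gross): A_g = 149×10 = 1490 mm². φR_n = 0.90 × 345 × 1490 = 462.6 kN.
Tension rupture (net): A_n = (149 − 1×26)×10 = 1230 mm² (U = 1.0, A_e = A_n). φR_n = 0.75 × 450 × 1230 = 415.1 kN.
Governing: min(1337.1, 878.9, 462.6, 415.1) = 415.1 kN → net-section rupture.

415.1 kN (net-section rupture governs)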